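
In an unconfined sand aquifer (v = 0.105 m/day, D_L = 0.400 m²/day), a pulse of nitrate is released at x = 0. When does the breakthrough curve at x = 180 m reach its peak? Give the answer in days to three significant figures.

For the 1D instantaneous-source solution, setting ∂C/∂t = 0 at fixed x gives v²t² + 2Dt − x² = 0, so t = (√(D² + v²x²) − D)/v².
√(D² + v²x²) = √(0.400² + 0.105² × 180²) = 18.90; v² = 0.011025.
t = (18.90 − 0.400)/0.011025 = 1680 days (vs. the pure-advection estimate x/v = 1710 d).

1680 days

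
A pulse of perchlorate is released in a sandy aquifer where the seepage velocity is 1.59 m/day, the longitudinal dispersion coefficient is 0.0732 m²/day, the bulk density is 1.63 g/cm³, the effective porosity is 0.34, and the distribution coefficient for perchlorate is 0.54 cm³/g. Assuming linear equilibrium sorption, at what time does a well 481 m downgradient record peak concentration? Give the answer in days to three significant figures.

Retardation factor R = 1 + ρ_b·K_d/n = 1 + 1.63 × 0.54/0.34 = 3.589.
Sorption retards both mechanisms: v_R = v/R = 0.4430 m/day, D_R = D/R = 0.02040 m²/day.
Peak time from v_R²t² + 2D_R t − x² = 0: t = (√(D_R² + v_R²x²) − D_R)/v_R².
√(D_R² + v_R²x²) = √(0.02040² + 0.4430² × 481²) = 213.1; v_R² = 0.1962.
t = (213.1 − 0.02040)/0.1962 = 1090 days.

1090 days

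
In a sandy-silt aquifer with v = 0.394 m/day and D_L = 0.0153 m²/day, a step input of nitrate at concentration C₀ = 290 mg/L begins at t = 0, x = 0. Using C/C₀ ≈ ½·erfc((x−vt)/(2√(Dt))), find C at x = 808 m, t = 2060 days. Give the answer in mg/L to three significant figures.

196 mg/L

For a continuous step input, C/C₀ ≈ ½·erfc((x−vt)/(2√(Dt))).
vt = 0.394 × 2060 = 811.64 m and 2√(Dt) = 2√(0.0153 × 2060) = 11.23 m.
Argument (x−vt)/(2√(Dt)) = (808 − 811.64)/11.23 = -0.3241; ½·erfc(-0.3241) = 0.6766.
C = 290 × 0.6766 = 196 mg/L.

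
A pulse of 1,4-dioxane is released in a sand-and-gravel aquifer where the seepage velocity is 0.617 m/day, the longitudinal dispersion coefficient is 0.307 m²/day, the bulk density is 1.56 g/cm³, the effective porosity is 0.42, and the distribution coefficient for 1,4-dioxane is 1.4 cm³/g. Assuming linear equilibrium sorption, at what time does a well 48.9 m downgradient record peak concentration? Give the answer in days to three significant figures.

Retardation factor R = 1 + ρ_b·K_d/n = 1 + 1.56 × 1.4/0.42 = 6.200.
Sorption retards both mechanisms: v_R = v/R = 0.09952 m/day, D_R = D/R = 0.04952 m²/day.
Peak time from v_R²t² + 2D_R t − x² = 0: t = (√(D_R² + v_R²x²) − D_R)/v_R².
√(D_R² + v_R²x²) = √(0.04952² + 0.09952² × 48.9²) = 4.867; v_R² = 0.009904.
t = (4.867 − 0.04952)/0.009904 = 486 days.

486 days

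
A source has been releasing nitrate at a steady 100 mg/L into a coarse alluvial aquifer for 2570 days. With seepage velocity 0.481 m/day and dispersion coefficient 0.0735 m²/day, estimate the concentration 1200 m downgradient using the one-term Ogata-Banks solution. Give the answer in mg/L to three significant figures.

96.9 mg/L

For a continuous step input, C/C₀ ≈ ½·erfc((x−vt)/(2√(Dt))).
vt = 0.481 × 2570 = 1236.17 m and 2√(Dt) = 2√(0.0735 × 2570) = 27.49 m.
Argument (x−vt)/(2√(Dt)) = (1200 − 1236.17)/27.49 = -1.316; ½·erfc(-1.316) = 0.9686.
C = 100 × 0.9686 = 96.9 mg/L.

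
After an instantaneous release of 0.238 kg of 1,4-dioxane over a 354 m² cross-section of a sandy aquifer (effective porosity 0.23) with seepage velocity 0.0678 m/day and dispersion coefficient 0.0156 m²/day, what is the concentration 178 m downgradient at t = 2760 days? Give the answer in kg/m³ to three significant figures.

7.75e-05 kg/m³

For an instantaneous plane source, C(x,t) = M/(n_e·A·√(4πDt)) · exp(−(x−vt)²/(4Dt)), with n_e·A the pore (flow) area.
Plume center vt = 0.0678 × 2760 = 187.128 m, so the well at 178 m is 9.128 m upgradient of the peak.
√(4πDt) = 23.26 m, giving peak height M/(n_e·A·√(4πDt)) = 0.238/(0.23 × 354 × 23.26) = 0.0001257 kg/m³.
(x−vt)²/(4Dt) = (-9.128)²/(4 × 0.0156 × 2760) = 0.4838; exp(−0.4838) = 0.6164.
C = 0.0001257 × 0.6164 = 7.75e-05 kg/m³.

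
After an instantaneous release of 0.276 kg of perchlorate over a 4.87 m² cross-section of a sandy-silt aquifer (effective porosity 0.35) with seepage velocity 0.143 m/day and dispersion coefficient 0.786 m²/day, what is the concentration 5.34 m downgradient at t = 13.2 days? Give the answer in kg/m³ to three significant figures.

For an instantaneous plane source, C(x,t) = M/(n_e·A·√(4πDt)) · exp(−(x−vt)²/(4Dt)), with n_e·A the pore (flow) area.
Plume center vt = 0.143 × 13.2 = 1.8876 m, so the well at 5.34 m is 3.4524 m downgradient of the peak.
√(4πDt) = 11.42 m, giving peak height M/(n_e·A·√(4πDt)) = 0.276/(0.35 × 4.87 × 11.42) = 0.01418 kg/m³.
(x−vt)²/(4Dt) = (3.4524)²/(4 × 0.786 × 13.2) = 0.2872; exp(−0.2872) = 0.7504.
C = 0.01418 × 0.7504 = 0.0106 kg/m³.

0.0106 kg/m³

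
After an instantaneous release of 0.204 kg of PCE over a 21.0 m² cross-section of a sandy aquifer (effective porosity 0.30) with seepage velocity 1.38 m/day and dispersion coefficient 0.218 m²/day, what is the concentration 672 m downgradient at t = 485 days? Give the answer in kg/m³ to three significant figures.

0.000873 kg/m³

For an instantaneous plane source, C(x,t) = M/(n_e·A·√(4πDt)) · exp(−(x−vt)²/(4Dt)), with n_e·A the pore (flow) area.
Plume center vt = 1.38 × 485 = 669.3 m, so the well at 672 m is 2.7 m downgradient of the peak.
√(4πDt) = 36.45 m, giving peak height M/(n_e·A·√(4πDt)) = 0.204/(0.30 × 21.0 × 36.45) = 0.0008884 kg/m³.
(x−vt)²/(4Dt) = (2.7)²/(4 × 0.218 × 485) = 0.01724; exp(−0.01724) = 0.9829.
C = 0.0008884 × 0.9829 = 0.000873 kg/m³.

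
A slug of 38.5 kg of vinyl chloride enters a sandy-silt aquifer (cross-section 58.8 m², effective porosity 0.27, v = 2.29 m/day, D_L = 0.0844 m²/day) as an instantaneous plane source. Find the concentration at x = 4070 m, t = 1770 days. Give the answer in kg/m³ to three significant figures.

For an instantaneous plane source, C(x,t) = M/(n_e·A·√(4πDt)) · exp(−(x−vt)²/(4Dt)), with n_e·A the pore (flow) area.
Plume center vt = 2.29 × 1770 = 4053.3 m, so the well at 4070 m is 16.7 m downgradient of the peak.
√(4πDt) = 43.33 m, giving peak height M/(n_e·A·√(4πDt)) = 38.5/(0.27 × 58.8 × 43.33) = 0.05597 kg/m³.
(x−vt)²/(4Dt) = (16.7)²/(4 × 0.0844 × 1770) = 0.4667; exp(−0.4667) = 0.6271.
C = 0.05597 × 0.6271 = 0.0351 kg/m³.

0.0351 kg/m³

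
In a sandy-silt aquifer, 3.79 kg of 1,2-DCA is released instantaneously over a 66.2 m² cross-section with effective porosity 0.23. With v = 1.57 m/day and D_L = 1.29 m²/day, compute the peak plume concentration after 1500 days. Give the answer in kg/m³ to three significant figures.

The peak of an instantaneous 1D plume sits at x = vt; there the Gaussian factor is 1 and C_max = M/(n_e·A·√(4πDt)), where n_e·A is the pore area the mass is dissolved in.
√(4πDt) = √(4π × 1.29 × 1500) = 155.9 m, so C_max = 3.79/(0.23 × 66.2 × 155.9) = 0.00160 kg/m³.

0.00160 kg/m³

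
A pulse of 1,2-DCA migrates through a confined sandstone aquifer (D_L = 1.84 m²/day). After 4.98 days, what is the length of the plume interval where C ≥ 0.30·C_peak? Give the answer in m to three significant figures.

The plume is Gaussian with σ = √(2Dt) = √(2 × 1.84 × 4.98) = 4.281 m.
C/C_peak = exp(−Δx²/(2σ²)) = 0.30 ⇒ Δx = σ·√(−2 ln 0.30) = 4.281 × 1.552 = 6.644 m.
Width = 2Δx = 13.3 m.

13.3 m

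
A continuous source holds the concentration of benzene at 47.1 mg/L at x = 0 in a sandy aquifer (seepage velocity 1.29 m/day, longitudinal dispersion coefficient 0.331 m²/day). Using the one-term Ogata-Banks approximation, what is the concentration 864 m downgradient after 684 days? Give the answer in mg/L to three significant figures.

38.0 mg/L

For a continuous step input, C/C₀ ≈ ½·erfc((x−vt)/(2√(Dt))).
vt = 1.29 × 684 = 882.36 m and 2√(Dt) = 2√(0.331 × 684) = 30.09 m.
Argument (x−vt)/(2√(Dt)) = (864 − 882.36)/30.09 = -0.6102; ½·erfc(-0.6102) = 0.8059.
C = 47.1 × 0.8059 = 38.0 mg/L.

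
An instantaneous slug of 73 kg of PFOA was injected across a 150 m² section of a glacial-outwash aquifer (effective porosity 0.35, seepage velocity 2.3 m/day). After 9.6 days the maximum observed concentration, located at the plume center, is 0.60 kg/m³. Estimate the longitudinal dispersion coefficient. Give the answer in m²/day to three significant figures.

0.0445 m²/day

At the plume center C_max = M/(n_e·A·√(4πDt)), so D = M²/(4πt·(n_e·A·C_max)²).
n_e·A·C_max = 0.35 × 150 × 0.60 = 31.50 kg/m.
D = 73²/(4π × 9.6 × 31.50²) = 0.0445 m²/day.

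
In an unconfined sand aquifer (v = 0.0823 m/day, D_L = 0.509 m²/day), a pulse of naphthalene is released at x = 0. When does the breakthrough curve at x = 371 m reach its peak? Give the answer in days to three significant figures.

For the 1D instantaneous-source solution, setting ∂C/∂t = 0 at fixed x gives v²t² + 2Dt − x² = 0, so t = (√(D² + v²x²) − D)/v².
√(D² + v²x²) = √(0.509² + 0.0823² × 371²) = 30.54; v² = 0.00677329.
t = (30.54 − 0.509)/0.00677329 = 4430 days (vs. the pure-advection estimate x/v = 4510 d).

4430 days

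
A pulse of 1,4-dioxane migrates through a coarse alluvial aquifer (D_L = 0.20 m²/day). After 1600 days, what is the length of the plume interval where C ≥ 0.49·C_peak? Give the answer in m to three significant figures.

60.4 m

The plume is Gaussian with σ = √(2Dt) = √(2 × 0.20 × 1600) = 25.30 m.
C/C_peak = exp(−Δx²/(2σ²)) = 0.49 ⇒ Δx = σ·√(−2 ln 0.49) = 25.30 × 1.194 = 30.21 m.
Width = 2Δx = 60.4 m.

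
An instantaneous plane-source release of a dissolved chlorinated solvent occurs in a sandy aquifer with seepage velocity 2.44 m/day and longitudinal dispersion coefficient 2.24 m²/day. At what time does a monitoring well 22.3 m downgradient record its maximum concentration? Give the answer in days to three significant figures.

8.77 days

For the 1D instantaneous-source solution, setting ∂C/∂t = 0 at fixed x gives v²t² + 2Dt − x² = 0, so t = (√(D² + v²x²) − D)/v².
√(D² + v²x²) = √(2.24² + 2.44² × 22.3²) = 54.46; v² = 5.9536.
t = (54.46 − 2.24)/5.9536 = 8.77 days (vs. the pure-advection estimate x/v = 9.14 d).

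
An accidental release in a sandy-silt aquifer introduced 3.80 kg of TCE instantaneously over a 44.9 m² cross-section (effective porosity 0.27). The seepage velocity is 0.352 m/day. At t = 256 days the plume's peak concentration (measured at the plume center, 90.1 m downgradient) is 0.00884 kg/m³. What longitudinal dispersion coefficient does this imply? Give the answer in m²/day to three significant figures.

At the plume center C_max = M/(n_e·A·√(4πDt)), so D = M²/(4πt·(n_e·A·C_max)²).
n_e·A·C_max = 0.27 × 44.9 × 0.00884 = 0.1072 kg/m.
D = 3.80²/(4π × 256 × 0.1072²) = 0.391 m²/day.

0.391 m²/day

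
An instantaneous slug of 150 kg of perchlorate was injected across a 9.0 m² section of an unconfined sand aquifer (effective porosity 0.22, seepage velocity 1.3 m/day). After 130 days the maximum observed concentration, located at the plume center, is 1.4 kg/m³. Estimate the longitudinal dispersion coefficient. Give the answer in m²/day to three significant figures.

1.79 m²/day

At the plume center C_max = M/(n_e·A·√(4πDt)), so D = M²/(4πt·(n_e·A·C_max)²).
n_e·A·C_max = 0.22 × 9.0 × 1.4 = 2.772 kg/m.
D = 150²/(4π × 130 × 2.772²) = 1.79 m²/day.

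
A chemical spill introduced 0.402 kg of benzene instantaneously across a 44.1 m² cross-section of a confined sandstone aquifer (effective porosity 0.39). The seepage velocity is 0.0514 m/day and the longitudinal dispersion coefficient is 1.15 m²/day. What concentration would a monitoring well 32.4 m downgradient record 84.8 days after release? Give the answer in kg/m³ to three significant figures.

8.89e-05 kg/m³

For an instantaneous plane source, C(x,t) = M/(n_e·A·√(4πDt)) · exp(−(x−vt)²/(4Dt)), with n_e·A the pore (flow) area.
Plume center vt = 0.0514 × 84.8 = 4.35872 m, so the well at 32.4 m is 28.04128 m downgradient of the peak.
√(4πDt) = 35.01 m, giving peak height M/(n_e·A·√(4πDt)) = 0.402/(0.39 × 44.1 × 35.01) = 0.0006676 kg/m³.
(x−vt)²/(4Dt) = (28.04128)²/(4 × 1.15 × 84.8) = 2.016; exp(−2.016) = 0.1332.
C = 0.0006676 × 0.1332 = 8.89e-05 kg/m³.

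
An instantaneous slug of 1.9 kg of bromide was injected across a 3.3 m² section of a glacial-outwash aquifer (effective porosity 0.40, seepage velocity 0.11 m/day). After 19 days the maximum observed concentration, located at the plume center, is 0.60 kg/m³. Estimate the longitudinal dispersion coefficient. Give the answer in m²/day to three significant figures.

0.0241 m²/day

At the plume center C_max = M/(n_e·A·√(4πDt)), so D = M²/(4πt·(n_e·A·C_max)²).
n_e·A·C_max = 0.40 × 3.3 × 0.60 = 0.7920 kg/m.
D = 1.9²/(4π × 19 × 0.7920²) = 0.0241 m²/day.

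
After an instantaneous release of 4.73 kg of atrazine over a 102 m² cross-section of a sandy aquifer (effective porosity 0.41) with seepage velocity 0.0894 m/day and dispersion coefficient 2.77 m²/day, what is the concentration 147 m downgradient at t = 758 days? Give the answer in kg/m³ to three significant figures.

For an instantaneous plane source, C(x,t) = M/(n_e·A·√(4πDt)) · exp(−(x−vt)²/(4Dt)), with n_e·A the pore (flow) area.
Plume center vt = 0.0894 × 758 = 67.7652 m, so the well at 147 m is 79.2348 m downgradient of the peak.
√(4πDt) = 162.4 m, giving peak height M/(n_e·A·√(4πDt)) = 4.73/(0.41 × 102 × 162.4) = 0.0006965 kg/m³.
(x−vt)²/(4Dt) = (79.2348)²/(4 × 2.77 × 758) = 0.7475; exp(−0.7475) = 0.4735.
C = 0.0006965 × 0.4735 = 0.000330 kg/m³.

0.000330 kg/m³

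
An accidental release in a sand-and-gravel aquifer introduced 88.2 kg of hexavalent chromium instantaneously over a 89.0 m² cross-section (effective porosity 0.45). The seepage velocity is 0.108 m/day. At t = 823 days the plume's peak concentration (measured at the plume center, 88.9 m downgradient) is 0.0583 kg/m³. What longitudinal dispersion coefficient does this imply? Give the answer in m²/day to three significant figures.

0.138 m²/day

At the plume center C_max = M/(n_e·A·√(4πDt)), so D = M²/(4πt·(n_e·A·C_max)²).
n_e·A·C_max = 0.45 × 89.0 × 0.0583 = 2.335 kg/m.
D = 88.2²/(4π × 823 × 2.335²) = 0.138 m²/day.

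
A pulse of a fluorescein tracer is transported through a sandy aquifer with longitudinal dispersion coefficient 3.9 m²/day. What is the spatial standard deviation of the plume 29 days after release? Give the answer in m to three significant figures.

15.0 m

Dispersive spreading gives a Gaussian with σ² = 2Dt; advection only shifts the center.
σ = √(2 × 3.9 × 29) = 15.0 m.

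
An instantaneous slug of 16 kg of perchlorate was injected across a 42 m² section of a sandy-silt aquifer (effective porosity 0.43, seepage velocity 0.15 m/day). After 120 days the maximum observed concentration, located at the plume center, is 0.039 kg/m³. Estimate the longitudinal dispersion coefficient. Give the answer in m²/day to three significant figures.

0.342 m²/day

At the plume center C_max = M/(n_e·A·√(4πDt)), so D = M²/(4πt·(n_e·A·C_max)²).
n_e·A·C_max = 0.43 × 42 × 0.039 = 0.7043 kg/m.
D = 16²/(4π × 120 × 0.7043²) = 0.342 m²/day.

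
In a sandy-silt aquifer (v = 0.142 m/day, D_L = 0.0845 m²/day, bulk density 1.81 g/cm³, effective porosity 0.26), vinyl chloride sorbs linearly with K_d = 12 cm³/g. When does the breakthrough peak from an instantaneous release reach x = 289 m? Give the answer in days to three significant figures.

Retardation factor R = 1 + ρ_b·K_d/n = 1 + 1.81 × 12/0.26 = 84.54.
Sorption retards both mechanisms: v_R = v/R = 0.001680 m/day, D_R = D/R = 0.0009995 m²/day.
Peak time from v_R²t² + 2D_R t − x² = 0: t = (√(D_R² + v_R²x²) − D_R)/v_R².
√(D_R² + v_R²x²) = √(0.0009995² + 0.001680² × 289²) = 0.4855; v_R² = 2.822e-06.
t = (0.4855 − 0.0009995)/2.822e-06 = 172000 days.

172000 days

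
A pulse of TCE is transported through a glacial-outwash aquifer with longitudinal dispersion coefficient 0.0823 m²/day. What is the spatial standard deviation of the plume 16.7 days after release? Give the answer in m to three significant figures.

Dispersive spreading gives a Gaussian with σ² = 2Dt; advection only shifts the center.
σ = √(2 × 0.0823 × 16.7) = 1.66 m.

1.66 m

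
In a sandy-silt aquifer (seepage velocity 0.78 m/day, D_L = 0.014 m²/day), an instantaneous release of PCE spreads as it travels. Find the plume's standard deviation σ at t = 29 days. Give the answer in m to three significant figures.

Dispersive spreading gives a Gaussian with σ² = 2Dt; advection only shifts the center.
σ = √(2 × 0.014 × 29) = 0.901 m.

0.901 m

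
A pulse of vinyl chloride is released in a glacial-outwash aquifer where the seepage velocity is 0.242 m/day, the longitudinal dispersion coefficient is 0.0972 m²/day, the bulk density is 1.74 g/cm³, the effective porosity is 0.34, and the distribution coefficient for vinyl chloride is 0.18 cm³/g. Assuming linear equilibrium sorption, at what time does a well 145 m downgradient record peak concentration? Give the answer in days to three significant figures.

1150 days

Retardation factor R = 1 + ρ_b·K_d/n = 1 + 1.74 × 0.18/0.34 = 1.921.
Sorption retards both mechanisms: v_R = v/R = 0.1260 m/day, D_R = D/R = 0.05060 m²/day.
Peak time from v_R²t² + 2D_R t − x² = 0: t = (√(D_R² + v_R²x²) − D_R)/v_R².
√(D_R² + v_R²x²) = √(0.05060² + 0.1260² × 145²) = 18.27; v_R² = 0.01588.
t = (18.27 − 0.05060)/0.01588 = 1150 days.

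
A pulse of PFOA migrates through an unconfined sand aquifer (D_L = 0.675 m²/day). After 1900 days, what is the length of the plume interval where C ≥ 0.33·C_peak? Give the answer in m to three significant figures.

The plume is Gaussian with σ = √(2Dt) = √(2 × 0.675 × 1900) = 50.65 m.
C/C_peak = exp(−Δx²/(2σ²)) = 0.33 ⇒ Δx = σ·√(−2 ln 0.33) = 50.65 × 1.489 = 75.42 m.
Width = 2Δx = 151 m.

151 m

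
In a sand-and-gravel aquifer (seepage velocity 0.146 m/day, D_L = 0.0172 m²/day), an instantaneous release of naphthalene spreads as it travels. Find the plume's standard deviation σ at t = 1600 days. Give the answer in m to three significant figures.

Dispersive spreading gives a Gaussian with σ² = 2Dt; advection only shifts the center.
σ = √(2 × 0.0172 × 1600) = 7.42 m.

7.42 m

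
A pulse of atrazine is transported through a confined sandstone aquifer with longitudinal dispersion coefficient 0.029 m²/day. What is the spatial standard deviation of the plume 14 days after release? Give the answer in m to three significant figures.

0.901 m

Dispersive spreading gives a Gaussian with σ² = 2Dt; advection only shifts the center.
σ = √(2 × 0.029 × 14) = 0.901 m.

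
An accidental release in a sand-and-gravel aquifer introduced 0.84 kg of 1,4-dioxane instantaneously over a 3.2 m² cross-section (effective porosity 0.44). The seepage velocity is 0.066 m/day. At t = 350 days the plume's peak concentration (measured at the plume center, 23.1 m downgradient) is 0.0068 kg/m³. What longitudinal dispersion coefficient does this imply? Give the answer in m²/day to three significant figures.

1.75 m²/day

At the plume center C_max = M/(n_e·A·√(4πDt)), so D = M²/(4πt·(n_e·A·C_max)²).
n_e·A·C_max = 0.44 × 3.2 × 0.0068 = 0.009574 kg/m.
D = 0.84²/(4π × 350 × 0.009574²) = 1.75 m²/day.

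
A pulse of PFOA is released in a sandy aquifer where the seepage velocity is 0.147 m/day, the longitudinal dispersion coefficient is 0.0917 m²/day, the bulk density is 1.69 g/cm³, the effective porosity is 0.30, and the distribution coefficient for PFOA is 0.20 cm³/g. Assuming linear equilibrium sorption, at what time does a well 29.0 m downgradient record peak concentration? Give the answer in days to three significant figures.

411 days

Retardation factor R = 1 + ρ_b·K_d/n = 1 + 1.69 × 0.20/0.30 = 2.127.
Sorption retards both mechanisms: v_R = v/R = 0.06911 m/day, D_R = D/R = 0.04311 m²/day.
Peak time from v_R²t² + 2D_R t − x² = 0: t = (√(D_R² + v_R²x²) − D_R)/v_R².
√(D_R² + v_R²x²) = √(0.04311² + 0.06911² × 29.0²) = 2.005; v_R² = 0.004776.
t = (2.005 − 0.04311)/0.004776 = 411 days.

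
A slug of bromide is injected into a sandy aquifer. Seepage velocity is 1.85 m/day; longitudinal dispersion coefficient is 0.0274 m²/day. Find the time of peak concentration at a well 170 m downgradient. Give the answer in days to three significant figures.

91.9 days

For the 1D instantaneous-source solution, setting ∂C/∂t = 0 at fixed x gives v²t² + 2Dt − x² = 0, so t = (√(D² + v²x²) − D)/v².
√(D² + v²x²) = √(0.0274² + 1.85² × 170²) = 314.5; v² = 3.4225.
t = (314.5 − 0.0274)/3.4225 = 91.9 days (vs. the pure-advection estimate x/v = 91.9 d).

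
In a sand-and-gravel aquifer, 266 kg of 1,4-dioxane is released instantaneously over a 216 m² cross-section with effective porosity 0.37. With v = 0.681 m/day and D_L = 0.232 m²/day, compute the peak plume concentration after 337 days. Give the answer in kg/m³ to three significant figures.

The peak of an instantaneous 1D plume sits at x = vt; there the Gaussian factor is 1 and C_max = M/(n_e·A·√(4πDt)), where n_e·A is the pore area the mass is dissolved in.
√(4πDt) = √(4π × 0.232 × 337) = 31.34 m, so C_max = 266/(0.37 × 216 × 31.34) = 0.106 kg/m³.

0.106 kg/m³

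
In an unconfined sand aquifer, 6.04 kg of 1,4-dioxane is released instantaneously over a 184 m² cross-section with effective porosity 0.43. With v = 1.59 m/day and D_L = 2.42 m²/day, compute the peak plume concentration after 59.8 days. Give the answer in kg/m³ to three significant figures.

0.00179 kg/m³

The peak of an instantaneous 1D plume sits at x = vt; there the Gaussian factor is 1 and C_max = M/(n_e·A·√(4πDt)), where n_e·A is the pore area the mass is dissolved in.
√(4πDt) = √(4π × 2.42 × 59.8) = 42.64 m, so C_max = 6.04/(0.43 × 184 × 42.64) = 0.00179 kg/m³.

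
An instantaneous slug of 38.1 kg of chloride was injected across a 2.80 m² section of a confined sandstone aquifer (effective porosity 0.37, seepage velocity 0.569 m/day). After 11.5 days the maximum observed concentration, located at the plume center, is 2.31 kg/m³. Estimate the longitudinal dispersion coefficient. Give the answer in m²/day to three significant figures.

1.75 m²/day

At the plume center C_max = M/(n_e·A·√(4πDt)), so D = M²/(4πt·(n_e·A·C_max)²).
n_e·A·C_max = 0.37 × 2.80 × 2.31 = 2.393 kg/m.
D = 38.1²/(4π × 11.5 × 2.393²) = 1.75 m²/day.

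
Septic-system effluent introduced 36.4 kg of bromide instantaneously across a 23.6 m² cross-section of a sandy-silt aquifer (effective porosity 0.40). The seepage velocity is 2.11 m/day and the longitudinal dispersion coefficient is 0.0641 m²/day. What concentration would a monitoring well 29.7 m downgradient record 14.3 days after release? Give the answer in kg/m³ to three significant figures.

For an instantaneous plane source, C(x,t) = M/(n_e·A·√(4πDt)) · exp(−(x−vt)²/(4Dt)), with n_e·A the pore (flow) area.
Plume center vt = 2.11 × 14.3 = 30.173 m, so the well at 29.7 m is 0.473 m upgradient of the peak.
√(4πDt) = 3.394 m, giving peak height M/(n_e·A·√(4πDt)) = 36.4/(0.40 × 23.6 × 3.394) = 1.136 kg/m³.
(x−vt)²/(4Dt) = (-0.473)²/(4 × 0.0641 × 14.3) = 0.06102; exp(−0.06102) = 0.9408.
C = 1.136 × 0.9408 = 1.07 kg/m³.

1.07 kg/m³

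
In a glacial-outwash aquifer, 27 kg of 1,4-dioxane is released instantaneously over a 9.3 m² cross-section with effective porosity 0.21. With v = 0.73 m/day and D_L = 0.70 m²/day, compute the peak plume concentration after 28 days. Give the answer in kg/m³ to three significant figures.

0.881 kg/m³

The peak of an instantaneous 1D plume sits at x = vt; there the Gaussian factor is 1 and C_max = M/(n_e·A·√(4πDt)), where n_e·A is the pore area the mass is dissolved in.
√(4πDt) = √(4π × 0.70 × 28) = 15.69 m, so C_max = 27/(0.21 × 9.3 × 15.69) = 0.881 kg/m³.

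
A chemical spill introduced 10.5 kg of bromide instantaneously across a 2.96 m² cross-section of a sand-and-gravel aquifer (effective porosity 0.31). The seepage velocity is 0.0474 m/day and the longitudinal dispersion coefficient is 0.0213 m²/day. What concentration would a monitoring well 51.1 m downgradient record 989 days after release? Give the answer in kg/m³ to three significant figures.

0.569 kg/m³

For an instantaneous plane source, C(x,t) = M/(n_e·A·√(4πDt)) · exp(−(x−vt)²/(4Dt)), with n_e·A the pore (flow) area.
Plume center vt = 0.0474 × 989 = 46.8786 m, so the well at 51.1 m is 4.2214 m downgradient of the peak.
√(4πDt) = 16.27 m, giving peak height M/(n_e·A·√(4πDt)) = 10.5/(0.31 × 2.96 × 16.27) = 0.7033 kg/m³.
(x−vt)²/(4Dt) = (4.2214)²/(4 × 0.0213 × 989) = 0.2115; exp(−0.2115) = 0.8094.
C = 0.7033 × 0.8094 = 0.569 kg/m³.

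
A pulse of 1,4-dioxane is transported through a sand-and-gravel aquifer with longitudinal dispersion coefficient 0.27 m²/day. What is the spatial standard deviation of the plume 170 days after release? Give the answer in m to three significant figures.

Dispersive spreading gives a Gaussian with σ² = 2Dt; advection only shifts the center.
σ = √(2 × 0.27 × 170) = 9.58 m.

9.58 m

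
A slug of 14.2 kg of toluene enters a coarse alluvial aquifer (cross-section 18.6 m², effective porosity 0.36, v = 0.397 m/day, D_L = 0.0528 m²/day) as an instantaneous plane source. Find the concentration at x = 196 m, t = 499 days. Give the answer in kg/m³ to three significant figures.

0.112 kg/m³

For an instantaneous plane source, C(x,t) = M/(n_e·A·√(4πDt)) · exp(−(x−vt)²/(4Dt)), with n_e·A the pore (flow) area.
Plume center vt = 0.397 × 499 = 198.103 m, so the well at 196 m is 2.103 m upgradient of the peak.
√(4πDt) = 18.20 m, giving peak height M/(n_e·A·√(4πDt)) = 14.2/(0.36 × 18.6 × 18.20) = 0.1165 kg/m³.
(x−vt)²/(4Dt) = (-2.103)²/(4 × 0.0528 × 499) = 0.04196; exp(−0.04196) = 0.9589.
C = 0.1165 × 0.9589 = 0.112 kg/m³.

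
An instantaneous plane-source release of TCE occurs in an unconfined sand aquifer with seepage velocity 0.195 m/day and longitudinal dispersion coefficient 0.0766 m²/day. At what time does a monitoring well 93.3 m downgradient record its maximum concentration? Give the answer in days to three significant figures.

476 days

For the 1D instantaneous-source solution, setting ∂C/∂t = 0 at fixed x gives v²t² + 2Dt − x² = 0, so t = (√(D² + v²x²) − D)/v².
√(D² + v²x²) = √(0.0766² + 0.195² × 93.3²) = 18.19; v² = 0.038025.
t = (18.19 − 0.0766)/0.038025 = 476 days (vs. the pure-advection estimate x/v = 478 d).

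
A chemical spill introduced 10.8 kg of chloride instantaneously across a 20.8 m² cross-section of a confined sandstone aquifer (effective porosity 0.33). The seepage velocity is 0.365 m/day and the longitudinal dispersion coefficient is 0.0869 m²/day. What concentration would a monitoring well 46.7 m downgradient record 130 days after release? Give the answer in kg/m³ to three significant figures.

0.130 kg/m³

For an instantaneous plane source, C(x,t) = M/(n_e·A·√(4πDt)) · exp(−(x−vt)²/(4Dt)), with n_e·A the pore (flow) area.
Plume center vt = 0.365 × 130 = 47.45 m, so the well at 46.7 m is 0.75 m upgradient of the peak.
√(4πDt) = 11.91 m, giving peak height M/(n_e·A·√(4πDt)) = 10.8/(0.33 × 20.8 × 11.91) = 0.1321 kg/m³.
(x−vt)²/(4Dt) = (-0.75)²/(4 × 0.0869 × 130) = 0.01245; exp(−0.01245) = 0.9876.
C = 0.1321 × 0.9876 = 0.130 kg/m³.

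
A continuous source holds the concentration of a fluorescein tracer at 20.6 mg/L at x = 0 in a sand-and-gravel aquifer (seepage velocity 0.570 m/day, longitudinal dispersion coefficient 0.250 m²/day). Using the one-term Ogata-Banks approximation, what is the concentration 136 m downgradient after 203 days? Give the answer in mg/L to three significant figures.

0.453 mg/L

For a continuous step input, C/C₀ ≈ ½·erfc((x−vt)/(2√(Dt))).
vt = 0.570 × 203 = 115.71 m and 2√(Dt) = 2√(0.250 × 203) = 14.25 m.
Argument (x−vt)/(2√(Dt)) = (136 − 115.71)/14.25 = 1.424; ½·erfc(1.424) = 0.02201.
C = 20.6 × 0.02201 = 0.453 mg/L.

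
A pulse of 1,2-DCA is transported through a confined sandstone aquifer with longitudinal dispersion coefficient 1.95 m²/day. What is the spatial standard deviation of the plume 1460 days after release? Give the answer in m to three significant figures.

75.5 m

Dispersive spreading gives a Gaussian with σ² = 2Dt; advection only shifts the center.
σ = √(2 × 1.95 × 1460) = 75.5 m.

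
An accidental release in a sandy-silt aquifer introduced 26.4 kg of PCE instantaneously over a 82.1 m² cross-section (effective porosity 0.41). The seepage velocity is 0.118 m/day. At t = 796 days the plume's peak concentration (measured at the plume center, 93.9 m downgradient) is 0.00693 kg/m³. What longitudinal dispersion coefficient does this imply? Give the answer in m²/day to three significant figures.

1.28 m²/day

At the plume center C_max = M/(n_e·A·√(4πDt)), so D = M²/(4πt·(n_e·A·C_max)²).
n_e·A·C_max = 0.41 × 82.1 × 0.00693 = 0.2333 kg/m.
D = 26.4²/(4π × 796 × 0.2333²) = 1.28 m²/day.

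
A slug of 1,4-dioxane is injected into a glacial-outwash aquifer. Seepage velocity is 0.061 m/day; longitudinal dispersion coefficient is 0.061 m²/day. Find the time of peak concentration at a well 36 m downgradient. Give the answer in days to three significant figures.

For the 1D instantaneous-source solution, setting ∂C/∂t = 0 at fixed x gives v²t² + 2Dt − x² = 0, so t = (√(D² + v²x²) − D)/v².
√(D² + v²x²) = √(0.061² + 0.061² × 36²) = 2.197; v² = 0.003721.
t = (2.197 − 0.061)/0.003721 = 574 days (vs. the pure-advection estimate x/v = 590 d).

574 days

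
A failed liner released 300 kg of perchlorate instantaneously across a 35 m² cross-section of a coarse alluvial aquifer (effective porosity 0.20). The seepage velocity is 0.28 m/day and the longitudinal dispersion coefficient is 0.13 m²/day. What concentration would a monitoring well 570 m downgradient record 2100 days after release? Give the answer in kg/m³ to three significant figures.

For an instantaneous plane source, C(x,t) = M/(n_e·A·√(4πDt)) · exp(−(x−vt)²/(4Dt)), with n_e·A the pore (flow) area.
Plume center vt = 0.28 × 2100 = 588 m, so the well at 570 m is 18 m upgradient of the peak.
√(4πDt) = 58.57 m, giving peak height M/(n_e·A·√(4πDt)) = 300/(0.20 × 35 × 58.57) = 0.7317 kg/m³.
(x−vt)²/(4Dt) = (-18)²/(4 × 0.13 × 2100) = 0.2967; exp(−0.2967) = 0.7433.
C = 0.7317 × 0.7433 = 0.544 kg/m³.

0.544 kg/m³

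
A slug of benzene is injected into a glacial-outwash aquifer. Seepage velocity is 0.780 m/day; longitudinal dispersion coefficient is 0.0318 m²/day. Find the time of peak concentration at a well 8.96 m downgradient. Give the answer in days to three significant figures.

11.4 days

For the 1D instantaneous-source solution, setting ∂C/∂t = 0 at fixed x gives v²t² + 2Dt − x² = 0, so t = (√(D² + v²x²) − D)/v².
√(D² + v²x²) = √(0.0318² + 0.780² × 8.96²) = 6.989; v² = 0.6084.
t = (6.989 − 0.0318)/0.6084 = 11.4 days (vs. the pure-advection estimate x/v = 11.5 d).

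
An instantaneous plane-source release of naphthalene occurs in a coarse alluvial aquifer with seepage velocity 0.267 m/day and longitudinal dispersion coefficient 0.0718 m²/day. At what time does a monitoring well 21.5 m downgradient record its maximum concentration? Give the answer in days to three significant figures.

79.5 days

For the 1D instantaneous-source solution, setting ∂C/∂t = 0 at fixed x gives v²t² + 2Dt − x² = 0, so t = (√(D² + v²x²) − D)/v².
√(D² + v²x²) = √(0.0718² + 0.267² × 21.5²) = 5.741; v² = 0.071289.
t = (5.741 − 0.0718)/0.071289 = 79.5 days (vs. the pure-advection estimate x/v = 80.5 d).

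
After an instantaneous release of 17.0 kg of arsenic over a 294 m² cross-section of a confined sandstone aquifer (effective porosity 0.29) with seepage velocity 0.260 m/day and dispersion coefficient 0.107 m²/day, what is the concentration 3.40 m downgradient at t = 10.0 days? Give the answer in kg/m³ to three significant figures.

For an instantaneous plane source, C(x,t) = M/(n_e·A·√(4πDt)) · exp(−(x−vt)²/(4Dt)), with n_e·A the pore (flow) area.
Plume center vt = 0.260 × 10.0 = 2.6 m, so the well at 3.40 m is 0.8 m downgradient of the peak.
√(4πDt) = 3.667 m, giving peak height M/(n_e·A·√(4πDt)) = 17.0/(0.29 × 294 × 3.667) = 0.05437 kg/m³.
(x−vt)²/(4Dt) = (0.8)²/(4 × 0.107 × 10.0) = 0.1495; exp(−0.1495) = 0.8611.
C = 0.05437 × 0.8611 = 0.0468 kg/m³.

0.0468 kg/m³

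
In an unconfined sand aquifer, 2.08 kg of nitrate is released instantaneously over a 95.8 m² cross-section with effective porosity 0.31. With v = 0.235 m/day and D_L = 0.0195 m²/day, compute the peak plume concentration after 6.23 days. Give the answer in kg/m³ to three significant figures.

0.0567 kg/m³

The peak of an instantaneous 1D plume sits at x = vt; there the Gaussian factor is 1 and C_max = M/(n_e·A·√(4πDt)), where n_e·A is the pore area the mass is dissolved in.
√(4πDt) = √(4π × 0.0195 × 6.23) = 1.236 m, so C_max = 2.08/(0.31 × 95.8 × 1.236) = 0.0567 kg/m³.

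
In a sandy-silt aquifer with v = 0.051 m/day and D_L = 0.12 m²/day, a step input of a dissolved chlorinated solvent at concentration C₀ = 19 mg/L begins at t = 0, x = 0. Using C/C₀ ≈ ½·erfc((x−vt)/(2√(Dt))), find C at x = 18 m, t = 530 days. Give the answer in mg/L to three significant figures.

For a continuous step input, C/C₀ ≈ ½·erfc((x−vt)/(2√(Dt))).
vt = 0.051 × 530 = 27.03 m and 2√(Dt) = 2√(0.12 × 530) = 15.95 m.
Argument (x−vt)/(2√(Dt)) = (18 − 27.03)/15.95 = -0.5661; ½·erfc(-0.5661) = 0.7883.
C = 19 × 0.7883 = 15.0 mg/L.

15.0 mg/L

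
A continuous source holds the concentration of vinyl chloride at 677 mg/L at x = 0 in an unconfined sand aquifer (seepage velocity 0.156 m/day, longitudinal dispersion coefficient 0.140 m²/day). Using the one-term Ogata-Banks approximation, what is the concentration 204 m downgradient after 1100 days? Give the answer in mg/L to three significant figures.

For a continuous step input, C/C₀ ≈ ½·erfc((x−vt)/(2√(Dt))).
vt = 0.156 × 1100 = 171.6 m and 2√(Dt) = 2√(0.140 × 1100) = 24.82 m.
Argument (x−vt)/(2√(Dt)) = (204 − 171.6)/24.82 = 1.305; ½·erfc(1.305) = 0.03248.
C = 677 × 0.03248 = 22.0 mg/L.

22.0 mg/L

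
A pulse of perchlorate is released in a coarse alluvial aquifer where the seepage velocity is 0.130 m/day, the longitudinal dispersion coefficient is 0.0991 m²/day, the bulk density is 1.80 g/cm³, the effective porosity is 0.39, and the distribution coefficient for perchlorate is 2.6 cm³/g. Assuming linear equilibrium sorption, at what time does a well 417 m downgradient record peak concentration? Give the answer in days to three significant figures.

Retardation factor R = 1 + ρ_b·K_d/n = 1 + 1.80 × 2.6/0.39 = 13.00.
Sorption retards both mechanisms: v_R = v/R = 0.01000 m/day, D_R = D/R = 0.007623 m²/day.
Peak time from v_R²t² + 2D_R t − x² = 0: t = (√(D_R² + v_R²x²) − D_R)/v_R².
√(D_R² + v_R²x²) = √(0.007623² + 0.01000² × 417²) = 4.170; v_R² = 0.0001000.
t = (4.170 − 0.007623)/0.0001000 = 41600 days.

41600 days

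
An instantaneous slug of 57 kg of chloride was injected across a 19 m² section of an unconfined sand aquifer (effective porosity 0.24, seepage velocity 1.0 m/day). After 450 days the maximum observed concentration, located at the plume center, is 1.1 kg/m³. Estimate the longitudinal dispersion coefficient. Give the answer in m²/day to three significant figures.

0.0228 m²/day

At the plume center C_max = M/(n_e·A·√(4πDt)), so D = M²/(4πt·(n_e·A·C_max)²).
n_e·A·C_max = 0.24 × 19 × 1.1 = 5.016 kg/m.
D = 57²/(4π × 450 × 5.016²) = 0.0228 m²/day.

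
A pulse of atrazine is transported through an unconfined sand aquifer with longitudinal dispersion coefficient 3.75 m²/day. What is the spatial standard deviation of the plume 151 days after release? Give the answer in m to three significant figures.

Dispersive spreading gives a Gaussian with σ² = 2Dt; advection only shifts the center.
σ = √(2 × 3.75 × 151) = 33.7 m.

33.7 m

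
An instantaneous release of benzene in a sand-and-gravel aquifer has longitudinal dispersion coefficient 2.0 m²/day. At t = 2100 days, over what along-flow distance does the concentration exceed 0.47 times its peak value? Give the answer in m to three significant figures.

The plume is Gaussian with σ = √(2Dt) = √(2 × 2.0 × 2100) = 91.65 m.
C/C_peak = exp(−Δx²/(2σ²)) = 0.47 ⇒ Δx = σ·√(−2 ln 0.47) = 91.65 × 1.229 = 112.6 m.
Width = 2Δx = 225 m.

225 m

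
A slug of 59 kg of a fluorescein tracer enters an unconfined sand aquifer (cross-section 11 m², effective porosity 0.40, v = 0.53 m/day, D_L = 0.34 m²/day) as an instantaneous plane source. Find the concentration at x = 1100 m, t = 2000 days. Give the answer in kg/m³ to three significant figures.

For an instantaneous plane source, C(x,t) = M/(n_e·A·√(4πDt)) · exp(−(x−vt)²/(4Dt)), with n_e·A the pore (flow) area.
Plume center vt = 0.53 × 2000 = 1060 m, so the well at 1100 m is 40 m downgradient of the peak.
√(4πDt) = 92.44 m, giving peak height M/(n_e·A·√(4πDt)) = 59/(0.40 × 11 × 92.44) = 0.1451 kg/m³.
(x−vt)²/(4Dt) = (40)²/(4 × 0.34 × 2000) = 0.5882; exp(−0.5882) = 0.5553.
C = 0.1451 × 0.5553 = 0.0806 kg/m³.

0.0806 kg/m³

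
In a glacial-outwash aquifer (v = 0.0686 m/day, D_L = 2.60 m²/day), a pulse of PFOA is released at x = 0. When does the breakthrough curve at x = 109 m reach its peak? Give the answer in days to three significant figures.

1130 days

For the 1D instantaneous-source solution, setting ∂C/∂t = 0 at fixed x gives v²t² + 2Dt − x² = 0, so t = (√(D² + v²x²) − D)/v².
√(D² + v²x²) = √(2.60² + 0.0686² × 109²) = 7.917; v² = 0.00470596.
t = (7.917 − 2.60)/0.00470596 = 1130 days (vs. the pure-advection estimate x/v = 1590 d).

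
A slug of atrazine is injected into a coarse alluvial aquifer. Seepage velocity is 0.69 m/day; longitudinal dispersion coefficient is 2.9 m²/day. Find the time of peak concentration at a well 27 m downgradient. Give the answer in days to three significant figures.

33.5 days

For the 1D instantaneous-source solution, setting ∂C/∂t = 0 at fixed x gives v²t² + 2Dt − x² = 0, so t = (√(D² + v²x²) − D)/v².
√(D² + v²x²) = √(2.9² + 0.69² × 27²) = 18.85; v² = 0.4761.
t = (18.85 − 2.9)/0.4761 = 33.5 days (vs. the pure-advection estimate x/v = 39.1 d).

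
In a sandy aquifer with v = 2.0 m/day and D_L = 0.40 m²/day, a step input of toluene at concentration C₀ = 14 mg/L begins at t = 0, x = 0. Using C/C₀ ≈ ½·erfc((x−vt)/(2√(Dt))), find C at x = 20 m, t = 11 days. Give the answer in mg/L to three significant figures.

10.5 mg/L

For a continuous step input, C/C₀ ≈ ½·erfc((x−vt)/(2√(Dt))).
vt = 2.0 × 11 = 22 m and 2√(Dt) = 2√(0.40 × 11) = 4.195 m.
Argument (x−vt)/(2√(Dt)) = (20 − 22)/4.195 = -0.4768; ½·erfc(-0.4768) = 0.7499.
C = 14 × 0.7499 = 10.5 mg/L.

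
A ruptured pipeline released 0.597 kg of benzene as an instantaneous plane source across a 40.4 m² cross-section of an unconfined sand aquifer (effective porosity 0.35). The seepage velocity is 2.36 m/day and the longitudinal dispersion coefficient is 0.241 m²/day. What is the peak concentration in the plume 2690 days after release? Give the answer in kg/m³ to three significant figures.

0.000468 kg/m³

The peak of an instantaneous 1D plume sits at x = vt; there the Gaussian factor is 1 and C_max = M/(n_e·A·√(4πDt)), where n_e·A is the pore area the mass is dissolved in.
√(4πDt) = √(4π × 0.241 × 2690) = 90.26 m, so C_max = 0.597/(0.35 × 40.4 × 90.26) = 0.000468 kg/m³.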